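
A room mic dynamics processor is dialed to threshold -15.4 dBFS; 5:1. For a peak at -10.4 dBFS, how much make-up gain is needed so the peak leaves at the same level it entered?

The peak compresses to -15.4 + 5/5 = -14.4 dBFS.
To reach -10.4 dBFS requires -10.4 − (-14.4) = 4 dB of make-up.

4 dB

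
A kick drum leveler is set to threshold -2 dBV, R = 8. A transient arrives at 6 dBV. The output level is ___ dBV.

-1 dBV

6 dBV sits 8 dB over threshold.
8:1 compression reduces that to 8/8 = 1 dB over.
Output = -2 + 1 = -1 dBV.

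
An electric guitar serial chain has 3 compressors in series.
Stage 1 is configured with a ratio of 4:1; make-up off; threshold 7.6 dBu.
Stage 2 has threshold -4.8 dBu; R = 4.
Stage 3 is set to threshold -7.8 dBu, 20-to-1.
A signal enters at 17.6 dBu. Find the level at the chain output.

-7.46375 dBu

Stage 1: overshoot 10 dB → 10/4 = 2.5 dB → 10.1 dBu.
Stage 2: overshoot 14.9 dB → 14.9/4 = 3.725 dB → -1.075 dBu.
Stage 3: -1.075 dBu is 6.725 dB over -7.8 dBu; at 20:1 that becomes 0.33625 dB over, giving -7.46375 dBu.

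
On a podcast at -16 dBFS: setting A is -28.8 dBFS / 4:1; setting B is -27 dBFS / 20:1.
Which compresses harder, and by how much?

B, by 0.85 dB

A: 12.8 dB over, compressed to 3.2 dB over, so 9.6 dB of GR.
B: 11 dB over, compressed to 0.55 dB over, so 10.45 dB of GR.
B reduces 0.85 dB more.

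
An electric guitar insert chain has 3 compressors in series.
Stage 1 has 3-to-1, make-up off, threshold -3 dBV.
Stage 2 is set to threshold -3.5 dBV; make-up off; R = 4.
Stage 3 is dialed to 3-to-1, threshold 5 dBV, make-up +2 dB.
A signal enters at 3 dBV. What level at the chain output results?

-0.875 dBV

Stage 1: overshoot 6 dB → 6/3 = 2 dB → -1 dBV.
Stage 2: overshoot 2.5 dB → 2.5/4 = 0.625 dB → -2.875 dBV.
Stage 3: below threshold (-2.875 ≤ 5); passes unchanged; make-up brings it to -0.875 dBV.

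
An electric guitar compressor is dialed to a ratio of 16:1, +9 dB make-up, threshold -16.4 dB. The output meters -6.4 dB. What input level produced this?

-0.4 dB

Remove make-up: -6.4 − 9 = -15.4 dB.
Post-compression overshoot = -15.4 − (-16.4) = 1 dB.
Before 16:1 compression the overshoot was 1 × 16 = 16 dB, so input = -16.4 + 16 = -0.4 dB.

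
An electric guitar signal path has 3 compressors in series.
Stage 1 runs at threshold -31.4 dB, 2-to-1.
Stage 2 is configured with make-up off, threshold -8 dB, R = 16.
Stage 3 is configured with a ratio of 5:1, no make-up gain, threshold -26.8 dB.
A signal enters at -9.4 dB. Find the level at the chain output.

Stage 1: 22 dB above -31.4 dB, reduced 2:1 to 11 dB above → -20.4 dB.
Stage 2: -20.4 dB ≤ -8 dB, so stage 2 doesn't engage; output -20.4 dB.
Stage 3: overshoot 6.4 dB → 6.4/5 = 1.28 dB → -25.52 dB.

-25.52 dB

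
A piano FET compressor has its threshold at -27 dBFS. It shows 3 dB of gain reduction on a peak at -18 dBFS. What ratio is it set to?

Input overshoot = -18 − (-27) = 9 dB.
Output overshoot = 9 − 3 = 6 dB.
Ratio = input overshoot / output overshoot = 9 / 6 = 1.5.

1.5:1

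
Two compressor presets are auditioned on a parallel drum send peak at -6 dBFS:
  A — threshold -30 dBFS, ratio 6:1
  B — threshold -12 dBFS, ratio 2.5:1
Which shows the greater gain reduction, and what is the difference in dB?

A, by 16.4 dB

A: overshoot 24 dB → output overshoot 4 dB → GR 20 dB.
B: overshoot 6 dB → output overshoot 2.4 dB → GR 3.6 dB.
A applies 16.4 dB more gain reduction.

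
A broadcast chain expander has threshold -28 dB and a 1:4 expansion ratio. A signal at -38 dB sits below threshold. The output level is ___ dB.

-68 dB

Undershoot = (-28) − (-38) = 10 dB.
At 1:4, that expands to 40 dB under threshold.
Output = -28 − 40 = -68 dB.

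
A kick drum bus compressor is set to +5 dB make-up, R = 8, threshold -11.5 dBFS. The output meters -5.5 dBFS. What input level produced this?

-3.5 dBFS

Remove make-up: -5.5 − 5 = -10.5 dBFS.
That's 1 dB above the -11.5 dBFS threshold.
Undo the ratio: input overshoot = 1 × 8 = 8 dB, giving input = -3.5 dBFS.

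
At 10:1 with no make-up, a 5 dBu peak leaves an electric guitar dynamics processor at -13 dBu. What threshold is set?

-15 dBu

Let T be the threshold. Output overshoot = (input overshoot)/R, so -13 − T = (5 − T)/10.
10·(-13 − T) = 5 − T → 9·T = -130 − 5 = -135.
T = -135/9 = -15 dBu.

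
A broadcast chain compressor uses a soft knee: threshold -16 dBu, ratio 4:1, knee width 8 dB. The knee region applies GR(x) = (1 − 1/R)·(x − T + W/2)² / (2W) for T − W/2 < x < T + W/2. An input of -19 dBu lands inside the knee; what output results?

-19.046875 dBu

x − T + W/2 = -19 − (-16) + 4 = 1.
GR = (1 − 1/4) × 1² / 16 = 0.75 × 1 / 16 = 0.046875 dB.
Output = -19 − 0.046875 = -19.046875 dBu.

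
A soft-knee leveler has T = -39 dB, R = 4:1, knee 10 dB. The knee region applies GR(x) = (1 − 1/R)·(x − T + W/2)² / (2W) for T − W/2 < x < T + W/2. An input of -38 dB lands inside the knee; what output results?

-39.35 dB

x − T + W/2 = -38 − (-39) + 5 = 6.
GR = (1 − 1/4) × 6² / 20 = 0.75 × 36 / 20 = 1.35 dB.
Output = -38 − 1.35 = -39.35 dB.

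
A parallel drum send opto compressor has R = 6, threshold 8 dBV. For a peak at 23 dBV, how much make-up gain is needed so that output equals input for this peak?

12.5 dB

Without make-up, output = threshold + overshoot/6 = 8 + 2.5 = 10.5 dBV.
Gap to target: 12.5 dB.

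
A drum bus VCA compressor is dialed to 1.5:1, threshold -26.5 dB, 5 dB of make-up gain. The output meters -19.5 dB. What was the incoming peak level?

Before make-up, the level was -19.5 − 5 = -24.5 dB.
The compressed level sits -24.5 − (-26.5) = 2 dB over threshold.
Undo the ratio: input overshoot = 2 × 1.5 = 3 dB, giving input = -23.5 dB.

-23.5 dB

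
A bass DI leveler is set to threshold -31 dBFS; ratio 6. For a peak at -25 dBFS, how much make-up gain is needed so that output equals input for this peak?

Without make-up, output = threshold + overshoot/6 = -31 + 1 = -30 dBFS.
Gap to target: 5 dB.

5 dB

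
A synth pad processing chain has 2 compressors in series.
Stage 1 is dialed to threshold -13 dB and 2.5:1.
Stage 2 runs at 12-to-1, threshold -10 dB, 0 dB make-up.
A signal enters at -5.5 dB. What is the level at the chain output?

-10 dB

Stage 1: -5.5 dB is 7.5 dB over -13 dB; at 2.5:1 that becomes 3 dB over, giving -10 dB.
Stage 2: -10 dB ≤ -10 dB, so stage 2 doesn't engage; output -10 dB.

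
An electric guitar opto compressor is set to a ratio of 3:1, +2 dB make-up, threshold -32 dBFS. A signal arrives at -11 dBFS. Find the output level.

-23 dBFS

The input is 21 dB above the -32 dBFS threshold.
At 3:1 the overshoot is divided by 3, leaving 7 dB above threshold.
That puts the output at -25 dBFS; make-up adds 2 dB, giving -23 dBFS.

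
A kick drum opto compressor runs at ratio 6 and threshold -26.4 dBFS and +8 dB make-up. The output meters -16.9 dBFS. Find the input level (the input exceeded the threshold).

-17.4 dBFS

Remove make-up: -16.9 − 8 = -24.9 dBFS.
The compressed level sits -24.9 − (-26.4) = 1.5 dB over threshold.
Input overshoot = R × output overshoot = 9 dB → input = -26.4 + 9 = -17.4 dBFS.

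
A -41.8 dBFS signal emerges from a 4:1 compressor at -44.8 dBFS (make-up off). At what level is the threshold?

-45.8 dBFS

Gain reduction = -41.8 − (-44.8) = 3 dB; output overshoot = GR / (R − 1) = 3 / 3 = 1 dB.
Threshold = output − output overshoot = -44.8 − 1 = -45.8 dBFS.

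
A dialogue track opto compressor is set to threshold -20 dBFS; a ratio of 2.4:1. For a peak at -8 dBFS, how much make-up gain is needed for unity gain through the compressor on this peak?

The peak compresses to -20 + 12/2.4 = -15 dBFS.
To reach -8 dBFS requires -8 − (-15) = 7 dB of make-up.

7 dB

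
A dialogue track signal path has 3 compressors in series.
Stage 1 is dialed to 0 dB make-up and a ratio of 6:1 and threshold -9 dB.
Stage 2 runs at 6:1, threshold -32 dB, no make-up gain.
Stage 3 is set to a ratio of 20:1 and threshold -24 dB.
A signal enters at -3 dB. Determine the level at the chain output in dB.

-28 dB

Stage 1: overshoot 6 dB → 6/6 = 1 dB → -8 dB.
Stage 2: 24 dB above -32 dB, reduced 6:1 to 4 dB above → -28 dB.
Stage 3: -28 dB is at or below the -24 dB threshold — no compression; output -28 dB.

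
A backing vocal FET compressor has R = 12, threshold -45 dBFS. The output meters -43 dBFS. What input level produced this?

-21 dBFS

Post-compression overshoot = -43 − (-45) = 2 dB.
Input overshoot = R × output overshoot = 24 dB → input = -45 + 24 = -21 dBFS.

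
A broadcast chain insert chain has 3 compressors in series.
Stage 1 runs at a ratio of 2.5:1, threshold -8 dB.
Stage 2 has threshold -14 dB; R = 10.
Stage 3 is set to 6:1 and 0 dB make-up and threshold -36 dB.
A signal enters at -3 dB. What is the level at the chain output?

Stage 1: -3 dB is 5 dB over -8 dB; at 2.5:1 that becomes 2 dB over, giving -6 dB.
Stage 2: -6 dB is 8 dB over -14 dB; at 10:1 that becomes 0.8 dB over, giving -13.2 dB.
Stage 3: overshoot 22.8 dB → 22.8/6 = 3.8 dB → -32.2 dB.

-32.2 dB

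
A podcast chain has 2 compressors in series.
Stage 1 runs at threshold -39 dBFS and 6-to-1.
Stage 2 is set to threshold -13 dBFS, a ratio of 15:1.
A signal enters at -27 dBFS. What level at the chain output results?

-37 dBFS

Stage 1: 12 dB above -39 dBFS, reduced 6:1 to 2 dB above → -37 dBFS.
Stage 2: -37 dBFS ≤ -13 dBFS, so stage 2 doesn't engage; output -37 dBFS.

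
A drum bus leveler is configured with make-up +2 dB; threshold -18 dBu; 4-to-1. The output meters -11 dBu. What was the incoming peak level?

Stripping the +2 dB make-up gives -13 dBu at the gain stage.
That's 5 dB above the -18 dBu threshold.
Undo the ratio: input overshoot = 5 × 4 = 20 dB, giving input = 2 dBu.

2 dBu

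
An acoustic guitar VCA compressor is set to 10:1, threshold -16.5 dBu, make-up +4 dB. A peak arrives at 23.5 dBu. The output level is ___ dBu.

23.5 dBu sits 40 dB over threshold.
The 40 dB excess becomes 4 dB after 10:1 reduction.
So the level is -16.5 + 4 = -12.5 dBu; make-up adds 4 dB, giving -8.5 dBu.

-8.5 dBu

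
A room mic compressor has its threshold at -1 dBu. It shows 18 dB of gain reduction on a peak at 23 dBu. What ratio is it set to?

4:1

Input overshoot = 23 − (-1) = 24 dB.
Output overshoot = 24 − 18 = 6 dB.
Ratio = input overshoot / output overshoot = 24 / 6 = 4.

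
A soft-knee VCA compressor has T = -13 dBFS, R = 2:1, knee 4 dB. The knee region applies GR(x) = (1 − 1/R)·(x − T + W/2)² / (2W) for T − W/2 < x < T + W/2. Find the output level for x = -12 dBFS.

-12.5625 dBFS

x − T + W/2 = -12 − (-13) + 2 = 3.
GR = (1 − 1/2) × 3² / 8 = 0.5 × 9 / 8 = 0.5625 dB.
Output = -12 − 0.5625 = -12.5625 dBFS.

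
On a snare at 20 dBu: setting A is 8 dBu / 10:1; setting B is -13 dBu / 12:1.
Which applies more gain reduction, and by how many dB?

B, by 19.45 dB

A: 12 dB over, compressed to 1.2 dB over, so 10.8 dB of GR.
B: 33 dB over, compressed to 2.75 dB over, so 30.25 dB of GR.
Difference: 19.45 dB in favour of B.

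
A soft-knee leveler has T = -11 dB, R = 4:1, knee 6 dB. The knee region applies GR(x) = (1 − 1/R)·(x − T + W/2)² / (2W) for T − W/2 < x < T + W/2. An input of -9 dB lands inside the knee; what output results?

-10.5625 dB

x − T + W/2 = -9 − (-11) + 3 = 5.
GR = (1 − 1/4) × 5² / 12 = 0.75 × 25 / 12 = 1.5625 dB.
Output = -9 − 1.5625 = -10.5625 dB.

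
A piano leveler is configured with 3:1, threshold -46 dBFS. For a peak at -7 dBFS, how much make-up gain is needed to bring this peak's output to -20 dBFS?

The peak compresses to -46 + 39/3 = -33 dBFS.
To reach -20 dBFS requires -20 − (-33) = 13 dB of make-up.

13 dB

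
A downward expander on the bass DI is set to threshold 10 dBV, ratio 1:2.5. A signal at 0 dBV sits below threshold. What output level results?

-15 dBV

The input is 10 dB below the 10 dBV threshold.
A 1:2.5 expander multiplies undershoot by 2.5: 10 × 2.5 = 25 dB below threshold.
Output = 10 − 25 = -15 dBV.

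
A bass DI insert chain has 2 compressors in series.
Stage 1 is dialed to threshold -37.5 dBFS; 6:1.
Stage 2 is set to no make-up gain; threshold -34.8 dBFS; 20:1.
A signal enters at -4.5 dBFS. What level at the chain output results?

-34.66 dBFS

Stage 1: -4.5 dBFS is 33 dB over -37.5 dBFS; at 6:1 that becomes 5.5 dB over, giving -32 dBFS.
Stage 2: -32 dBFS is 2.8 dB over -34.8 dBFS; at 20:1 that becomes 0.14 dB over, giving -34.66 dBFS.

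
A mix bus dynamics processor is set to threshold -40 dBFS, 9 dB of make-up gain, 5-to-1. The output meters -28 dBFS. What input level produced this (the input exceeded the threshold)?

-25 dBFS

Before make-up, the level was -28 − 9 = -37 dBFS.
Post-compression overshoot = -37 − (-40) = 3 dB.
Input overshoot = R × output overshoot = 15 dB → input = -40 + 15 = -25 dBFS.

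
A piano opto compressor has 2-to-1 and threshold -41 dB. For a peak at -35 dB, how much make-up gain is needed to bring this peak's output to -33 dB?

Without make-up, output = threshold + overshoot/2 = -41 + 3 = -38 dB.
Gap to target: 5 dB.

5 dB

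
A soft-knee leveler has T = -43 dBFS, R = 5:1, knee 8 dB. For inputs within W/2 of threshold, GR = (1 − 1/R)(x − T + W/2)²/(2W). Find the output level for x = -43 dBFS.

x − T + W/2 = -43 − (-43) + 4 = 4.
GR = (1 − 1/5) × 4² / 16 = 0.8 × 16 / 16 = 0.8 dB.
Output = -43 − 0.8 = -43.8 dBFS.

-43.8 dBFS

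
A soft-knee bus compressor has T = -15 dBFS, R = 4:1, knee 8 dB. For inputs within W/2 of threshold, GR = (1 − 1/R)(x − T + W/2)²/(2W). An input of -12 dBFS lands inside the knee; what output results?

-14.296875 dBFS

x − T + W/2 = -12 − (-15) + 4 = 7.
GR = (1 − 1/4) × 7² / 16 = 0.75 × 49 / 16 = 2.296875 dB.
Output = -12 − 2.296875 = -14.296875 dBFS.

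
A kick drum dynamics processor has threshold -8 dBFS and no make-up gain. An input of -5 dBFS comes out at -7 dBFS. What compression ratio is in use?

3:1

Input overshoot = -5 − (-8) = 3 dB; output overshoot = -7 − (-8) = 1 dB.
Ratio = 3 / 1 = 3.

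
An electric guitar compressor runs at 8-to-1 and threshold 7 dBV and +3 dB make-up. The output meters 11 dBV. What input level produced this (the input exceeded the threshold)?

Before make-up, the level was 11 − 3 = 8 dBV.
That's 1 dB above the 7 dBV threshold.
Before 8:1 compression the overshoot was 1 × 8 = 8 dB, so input = 7 + 8 = 15 dBV.

15 dBV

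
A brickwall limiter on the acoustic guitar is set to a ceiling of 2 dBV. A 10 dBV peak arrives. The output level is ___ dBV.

The limiter clamps the peak to its 2 dBV ceiling.

2 dBV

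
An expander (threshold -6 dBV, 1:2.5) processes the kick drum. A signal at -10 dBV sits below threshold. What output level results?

Undershoot = (-6) − (-10) = 4 dB.
At 1:2.5, that expands to 10 dB under threshold.
Output = -6 − 10 = -16 dBV.

-16 dBV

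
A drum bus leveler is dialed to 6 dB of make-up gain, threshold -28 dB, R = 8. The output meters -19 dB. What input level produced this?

-4 dB

Before make-up, the level was -19 − 6 = -25 dB.
The compressed level sits -25 − (-28) = 3 dB over threshold.
Input overshoot = R × output overshoot = 24 dB → input = -28 + 24 = -4 dB.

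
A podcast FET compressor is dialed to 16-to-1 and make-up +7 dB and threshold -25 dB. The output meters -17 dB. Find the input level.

-9 dB

Before make-up, the level was -17 − 7 = -24 dB.
Post-compression overshoot = -24 − (-25) = 1 dB.
Before 16:1 compression the overshoot was 1 × 16 = 16 dB, so input = -25 + 16 = -9 dB.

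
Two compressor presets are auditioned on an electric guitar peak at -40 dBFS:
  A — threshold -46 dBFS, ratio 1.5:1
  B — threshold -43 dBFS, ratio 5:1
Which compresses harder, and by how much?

B, by 0.4 dB

A: overshoot 6 dB → output overshoot 4 dB → GR 2 dB.
B: overshoot 3 dB → output overshoot 0.6 dB → GR 2.4 dB.
B reduces 0.4 dB more.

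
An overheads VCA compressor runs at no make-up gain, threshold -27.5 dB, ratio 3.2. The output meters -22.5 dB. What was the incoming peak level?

Post-compression overshoot = -22.5 − (-27.5) = 5 dB.
Input overshoot = R × output overshoot = 16 dB → input = -27.5 + 16 = -11.5 dB.

-11.5 dB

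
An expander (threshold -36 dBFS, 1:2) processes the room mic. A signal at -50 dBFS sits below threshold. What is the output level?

The input is 14 dB below the -36 dBFS threshold.
A 1:2 expander multiplies undershoot by 2: 14 × 2 = 28 dB below threshold.
Output = -36 − 28 = -64 dBFS.

-64 dBFS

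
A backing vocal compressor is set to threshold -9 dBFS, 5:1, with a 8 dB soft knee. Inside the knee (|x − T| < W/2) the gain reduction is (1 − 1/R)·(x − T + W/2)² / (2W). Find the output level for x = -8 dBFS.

x − T + W/2 = -8 − (-9) + 4 = 5.
GR = (1 − 1/5) × 5² / 16 = 0.8 × 25 / 16 = 1.25 dB.
Output = -8 − 1.25 = -9.25 dBFS.

-9.25 dBFS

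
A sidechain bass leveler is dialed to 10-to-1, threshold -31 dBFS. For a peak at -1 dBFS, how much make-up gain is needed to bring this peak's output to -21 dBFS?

Overshoot 30 dB → 30/10 = 3 dB after compression, so the compressed level is -31 + 3 = -28 dBFS.
Make-up = target − compressed = -21 − (-28) = 7 dB.

7 dB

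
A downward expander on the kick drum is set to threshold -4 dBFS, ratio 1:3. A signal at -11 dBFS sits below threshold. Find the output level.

-25 dBFS

Below threshold, a 1:3 expander applies gain = (3−1)×(T − x) of attenuation.
(3−1) × 7 = 14 dB, so output = -11 − 14 = -25 dBFS.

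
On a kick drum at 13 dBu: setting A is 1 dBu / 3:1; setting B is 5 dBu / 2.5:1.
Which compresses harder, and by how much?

A: overshoot 12 dB → output overshoot 4 dB → GR 8 dB.
B: overshoot 8 dB → output overshoot 3.2 dB → GR 4.8 dB.
A applies 3.2 dB more gain reduction.

A, by 3.2 dB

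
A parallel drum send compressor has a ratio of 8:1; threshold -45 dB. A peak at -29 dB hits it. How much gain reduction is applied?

14 dB

-29 dB exceeds the threshold by 16 dB.
A 8:1 ratio leaves 2 dB of that excess.
So the signal is attenuated by 16 − 2 = 14 dB.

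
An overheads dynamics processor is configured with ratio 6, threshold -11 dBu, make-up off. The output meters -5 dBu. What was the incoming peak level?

25 dBu

That's 6 dB above the -11 dBu threshold.
Input overshoot = R × output overshoot = 36 dB → input = -11 + 36 = 25 dBu.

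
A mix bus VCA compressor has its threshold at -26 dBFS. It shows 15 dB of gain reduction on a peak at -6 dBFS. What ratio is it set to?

Input overshoot = -6 − (-26) = 20 dB.
Output overshoot = 20 − 15 = 5 dB.
Ratio = input overshoot / output overshoot = 20 / 5 = 4.

4:1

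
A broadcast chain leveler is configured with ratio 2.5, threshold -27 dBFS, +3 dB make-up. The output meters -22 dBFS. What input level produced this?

Remove make-up: -22 − 3 = -25 dBFS.
The compressed level sits -25 − (-27) = 2 dB over threshold.
Undo the ratio: input overshoot = 2 × 2.5 = 5 dB, giving input = -22 dBFS.

-22 dBFS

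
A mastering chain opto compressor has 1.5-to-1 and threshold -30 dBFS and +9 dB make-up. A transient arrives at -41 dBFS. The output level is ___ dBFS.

-32 dBFS

-41 dBFS is 11 dB below the -30 dBFS threshold, so no gain reduction is applied.
Make-up gain adds 9 dB: -41 + 9 = -32 dBFS.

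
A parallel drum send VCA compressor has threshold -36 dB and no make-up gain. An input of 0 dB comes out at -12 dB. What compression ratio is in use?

1.5:1

Input overshoot = 0 − (-36) = 36 dB; output overshoot = -12 − (-36) = 24 dB.
Ratio = 36 / 24 = 1.5.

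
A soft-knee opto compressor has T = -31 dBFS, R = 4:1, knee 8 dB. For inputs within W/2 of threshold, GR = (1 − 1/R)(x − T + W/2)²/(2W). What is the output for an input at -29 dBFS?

-30.6875 dBFS

x − T + W/2 = -29 − (-31) + 4 = 6.
GR = (1 − 1/4) × 6² / 16 = 0.75 × 36 / 16 = 1.6875 dB.
Output = -29 − 1.6875 = -30.6875 dBFS.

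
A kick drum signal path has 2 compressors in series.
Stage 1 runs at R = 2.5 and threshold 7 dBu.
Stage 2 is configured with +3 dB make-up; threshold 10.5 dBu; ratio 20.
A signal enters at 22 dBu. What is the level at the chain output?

13.625 dBu

Stage 1: 15 dB above 7 dBu, reduced 2.5:1 to 6 dB above → 13 dBu.
Stage 2: overshoot 2.5 dB → 2.5/20 = 0.125 dB → 10.625 dBu; +3 dB make-up → 13.625 dBu.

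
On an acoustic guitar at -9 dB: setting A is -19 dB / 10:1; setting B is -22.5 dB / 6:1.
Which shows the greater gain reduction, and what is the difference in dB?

A: 10 dB over, compressed to 1 dB over, so 9 dB of GR.
B: 13.5 dB over, compressed to 2.25 dB over, so 11.25 dB of GR.
Difference: 2.25 dB in favour of B.

B, by 2.25 dB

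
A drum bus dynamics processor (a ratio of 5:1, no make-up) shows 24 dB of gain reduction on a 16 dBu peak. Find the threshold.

Let T be the threshold. Output overshoot = (input overshoot)/R, so -8 − T = (16 − T)/5.
5·(-8 − T) = 16 − T → 4·T = -40 − 16 = -56.
T = -56/4 = -14 dBu.

-14 dBu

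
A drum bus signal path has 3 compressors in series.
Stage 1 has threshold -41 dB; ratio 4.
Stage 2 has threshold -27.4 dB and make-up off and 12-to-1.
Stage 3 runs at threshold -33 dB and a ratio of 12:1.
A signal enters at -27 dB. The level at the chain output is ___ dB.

Stage 1: -27 dB is 14 dB over -41 dB; at 4:1 that becomes 3.5 dB over, giving -37.5 dB.
Stage 2: -37.5 dB is at or below the -27.4 dB threshold — no compression; output -37.5 dB.
Stage 3: -37.5 dB is at or below the -33 dB threshold — no compression; output -37.5 dB.

-37.5 dB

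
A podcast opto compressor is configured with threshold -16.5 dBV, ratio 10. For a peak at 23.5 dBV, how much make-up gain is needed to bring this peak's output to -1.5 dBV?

Without make-up, output = threshold + overshoot/10 = -16.5 + 4 = -12.5 dBV.
Gap to target: 11 dB.

11 dB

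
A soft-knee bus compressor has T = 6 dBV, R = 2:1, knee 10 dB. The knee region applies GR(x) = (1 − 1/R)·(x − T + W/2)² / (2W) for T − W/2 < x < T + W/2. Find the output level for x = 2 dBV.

x − T + W/2 = 2 − 6 + 5 = 1.
GR = (1 − 1/2) × 1² / 20 = 0.5 × 1 / 20 = 0.025 dB.
Output = 2 − 0.025 = 1.975 dBV.

1.975 dBV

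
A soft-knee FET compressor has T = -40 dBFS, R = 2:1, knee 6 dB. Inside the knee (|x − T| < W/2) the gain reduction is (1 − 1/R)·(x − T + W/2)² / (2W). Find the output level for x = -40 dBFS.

-40.375 dBFS

x − T + W/2 = -40 − (-40) + 3 = 3.
GR = (1 − 1/2) × 3² / 12 = 0.5 × 9 / 12 = 0.375 dB.
Output = -40 − 0.375 = -40.375 dBFS.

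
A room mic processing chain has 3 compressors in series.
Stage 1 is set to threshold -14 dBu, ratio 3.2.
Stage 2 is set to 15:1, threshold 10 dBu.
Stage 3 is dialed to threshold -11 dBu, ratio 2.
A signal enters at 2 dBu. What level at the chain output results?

Stage 1: 2 dBu is 16 dB over -14 dBu; at 3.2:1 that becomes 5 dB over, giving -9 dBu.
Stage 2: -9 dBu ≤ 10 dBu, so stage 2 doesn't engage; output -9 dBu.
Stage 3: 2 dB above -11 dBu, reduced 2:1 to 1 dB above → -10 dBu.

-10 dBu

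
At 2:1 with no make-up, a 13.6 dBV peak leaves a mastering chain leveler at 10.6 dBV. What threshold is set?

Gain reduction = 13.6 − 10.6 = 3 dB; output overshoot = GR / (R − 1) = 3 / 1 = 3 dB.
Threshold = output − output overshoot = 10.6 − 3 = 7.6 dBV.

7.6 dBV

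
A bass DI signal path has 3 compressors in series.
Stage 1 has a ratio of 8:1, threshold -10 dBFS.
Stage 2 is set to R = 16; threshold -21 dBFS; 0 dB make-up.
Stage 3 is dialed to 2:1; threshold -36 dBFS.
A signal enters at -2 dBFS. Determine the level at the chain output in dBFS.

Stage 1: 8 dB above -10 dBFS, reduced 8:1 to 1 dB above → -9 dBFS.
Stage 2: 12 dB above -21 dBFS, reduced 16:1 to 0.75 dB above → -20.25 dBFS.
Stage 3: overshoot 15.75 dB → 15.75/2 = 7.875 dB → -28.125 dBFS.

-28.125 dBFS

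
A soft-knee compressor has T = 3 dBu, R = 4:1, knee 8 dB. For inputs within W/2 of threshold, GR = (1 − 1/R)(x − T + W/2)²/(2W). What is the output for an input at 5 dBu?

x − T + W/2 = 5 − 3 + 4 = 6.
GR = (1 − 1/4) × 6² / 16 = 0.75 × 36 / 16 = 1.6875 dB.
Output = 5 − 1.6875 = 3.3125 dBu.

3.3125 dBu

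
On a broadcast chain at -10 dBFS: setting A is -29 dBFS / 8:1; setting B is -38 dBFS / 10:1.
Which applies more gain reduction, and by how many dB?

B, by 8.575 dB

A: overshoot 19 dB → output overshoot 2.375 dB → GR 16.625 dB.
B: overshoot 28 dB → output overshoot 2.8 dB → GR 25.2 dB.
B applies 8.575 dB more gain reduction.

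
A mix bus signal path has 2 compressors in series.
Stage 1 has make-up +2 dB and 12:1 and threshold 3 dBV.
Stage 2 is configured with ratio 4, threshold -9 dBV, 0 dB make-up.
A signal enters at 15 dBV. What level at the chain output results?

Stage 1: overshoot 12 dB → 12/12 = 1 dB → 4 dBV; +2 dB make-up → 6 dBV.
Stage 2: 15 dB above -9 dBV, reduced 4:1 to 3.75 dB above → -5.25 dBV.

-5.25 dBV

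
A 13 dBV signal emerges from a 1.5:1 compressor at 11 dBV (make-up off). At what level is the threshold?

7 dBV

Let T be the threshold. Output overshoot = (input overshoot)/R, so 11 − T = (13 − T)/1.5.
1.5·(11 − T) = 13 − T → 0.5·T = 16.5 − 13 = 3.5.
T = 3.5/0.5 = 7 dBV.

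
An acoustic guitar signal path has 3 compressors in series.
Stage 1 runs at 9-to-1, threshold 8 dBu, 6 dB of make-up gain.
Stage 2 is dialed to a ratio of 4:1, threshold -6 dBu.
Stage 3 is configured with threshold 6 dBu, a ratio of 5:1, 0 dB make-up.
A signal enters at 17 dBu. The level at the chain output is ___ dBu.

Stage 1: 9 dB above 8 dBu, reduced 9:1 to 1 dB above → 9 dBu; +6 dB make-up → 15 dBu.
Stage 2: 21 dB above -6 dBu, reduced 4:1 to 5.25 dB above → -0.75 dBu.
Stage 3: below threshold (-0.75 ≤ 6); passes unchanged; output -0.75 dBu.

-0.75 dBu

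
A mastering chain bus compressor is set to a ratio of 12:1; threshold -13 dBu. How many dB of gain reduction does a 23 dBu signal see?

33 dB

The signal is 36 dB above threshold.
At 12:1, output sits 36/12 = 3 dB above threshold.
So the signal is attenuated by 36 − 3 = 33 dB.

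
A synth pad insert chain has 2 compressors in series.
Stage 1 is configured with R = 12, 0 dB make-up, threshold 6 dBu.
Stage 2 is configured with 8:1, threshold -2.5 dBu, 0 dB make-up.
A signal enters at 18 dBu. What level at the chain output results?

-1.3125 dBu

Stage 1: 18 dBu is 12 dB over 6 dBu; at 12:1 that becomes 1 dB over, giving 7 dBu.
Stage 2: 9.5 dB above -2.5 dBu, reduced 8:1 to 1.1875 dB above → -1.3125 dBu.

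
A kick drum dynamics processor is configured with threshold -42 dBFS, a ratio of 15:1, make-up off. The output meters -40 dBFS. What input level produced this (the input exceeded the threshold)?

That's 2 dB above the -42 dBFS threshold.
Before 15:1 compression the overshoot was 2 × 15 = 30 dB, so input = -42 + 30 = -12 dBFS.

-12 dBFS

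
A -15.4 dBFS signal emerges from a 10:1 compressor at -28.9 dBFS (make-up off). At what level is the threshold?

-30.4 dBFS

Input is 15 dB above T (since output overshoot × R = input overshoot: (-28.9 − T)·10 = -15.4 − T gives T = -30.4 dBFS).
Check: -30.4 + (-15.4 − (-30.4))/10 = -30.4 + 1.5 = -28.9 dBFS. ✓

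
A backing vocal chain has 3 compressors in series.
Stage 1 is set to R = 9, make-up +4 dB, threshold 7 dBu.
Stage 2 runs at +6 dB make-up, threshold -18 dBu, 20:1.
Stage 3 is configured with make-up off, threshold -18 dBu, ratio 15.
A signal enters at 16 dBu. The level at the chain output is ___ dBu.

-17.5 dBu

Stage 1: 16 dBu is 9 dB over 7 dBu; at 9:1 that becomes 1 dB over, giving 8 dBu; +4 dB make-up → 12 dBu.
Stage 2: overshoot 30 dB → 30/20 = 1.5 dB → -16.5 dBu; +6 dB make-up → -10.5 dBu.
Stage 3: overshoot 7.5 dB → 7.5/15 = 0.5 dB → -17.5 dBu.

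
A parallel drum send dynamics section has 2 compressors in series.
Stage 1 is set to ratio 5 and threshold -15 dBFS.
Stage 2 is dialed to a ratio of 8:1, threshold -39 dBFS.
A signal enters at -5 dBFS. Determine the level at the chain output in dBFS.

-35.75 dBFS

Stage 1: -5 dBFS is 10 dB over -15 dBFS; at 5:1 that becomes 2 dB over, giving -13 dBFS.
Stage 2: overshoot 26 dB → 26/8 = 3.25 dB → -35.75 dBFS.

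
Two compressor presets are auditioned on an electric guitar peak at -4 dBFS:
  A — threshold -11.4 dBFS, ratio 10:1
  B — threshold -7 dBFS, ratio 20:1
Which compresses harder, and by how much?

A, by 3.81 dB

A: 7.4 dB over, compressed to 0.74 dB over, so 6.66 dB of GR.
B: 3 dB over, compressed to 0.15 dB over, so 2.85 dB of GR.
A applies 3.81 dB more gain reduction.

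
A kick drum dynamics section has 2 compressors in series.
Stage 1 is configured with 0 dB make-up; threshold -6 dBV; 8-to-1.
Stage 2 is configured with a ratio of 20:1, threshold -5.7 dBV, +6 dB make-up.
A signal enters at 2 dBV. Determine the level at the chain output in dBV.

Stage 1: overshoot 8 dB → 8/8 = 1 dB → -5 dBV.
Stage 2: -5 dBV is 0.7 dB over -5.7 dBV; at 20:1 that becomes 0.035 dB over, giving -5.665 dBV; +6 dB make-up → 0.335 dBV.

0.335 dBV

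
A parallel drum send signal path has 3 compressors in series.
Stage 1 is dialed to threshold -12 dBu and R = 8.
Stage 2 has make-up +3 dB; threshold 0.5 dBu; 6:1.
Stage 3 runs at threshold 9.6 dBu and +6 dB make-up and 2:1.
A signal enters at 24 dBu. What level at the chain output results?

1.5 dBu

Stage 1: overshoot 36 dB → 36/8 = 4.5 dB → -7.5 dBu.
Stage 2: below threshold (-7.5 ≤ 0.5); passes unchanged; make-up brings it to -4.5 dBu.
Stage 3: -4.5 dBu is at or below the 9.6 dBu threshold — no compression; make-up brings it to 1.5 dBu.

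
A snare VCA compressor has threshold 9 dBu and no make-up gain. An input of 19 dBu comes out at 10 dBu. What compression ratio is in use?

Input overshoot = 19 − 9 = 10 dB; output overshoot = 10 − 9 = 1 dB.
Ratio = 10 / 1 = 10.

10:1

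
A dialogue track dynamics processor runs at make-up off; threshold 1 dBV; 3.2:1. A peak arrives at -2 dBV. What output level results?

-2 dBV

-2 dBV is 3 dB below the 1 dBV threshold, so no gain reduction is applied.
Output = input = -2 dBV.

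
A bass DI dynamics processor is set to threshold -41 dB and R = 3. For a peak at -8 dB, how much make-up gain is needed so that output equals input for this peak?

Overshoot 33 dB → 33/3 = 11 dB after compression, so the compressed level is -41 + 11 = -30 dB.
Make-up = target − compressed = -8 − (-30) = 22 dB.

22 dB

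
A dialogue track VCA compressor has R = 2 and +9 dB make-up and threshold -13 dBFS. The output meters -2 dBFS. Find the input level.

Before make-up, the level was -2 − 9 = -11 dBFS.
Post-compression overshoot = -11 − (-13) = 2 dB.
Undo the ratio: input overshoot = 2 × 2 = 4 dB, giving input = -9 dBFS.

-9 dBFS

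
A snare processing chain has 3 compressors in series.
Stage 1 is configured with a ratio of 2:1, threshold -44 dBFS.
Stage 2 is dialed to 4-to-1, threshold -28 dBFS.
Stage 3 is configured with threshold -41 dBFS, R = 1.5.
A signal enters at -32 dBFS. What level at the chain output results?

Stage 1: -32 dBFS is 12 dB over -44 dBFS; at 2:1 that becomes 6 dB over, giving -38 dBFS.
Stage 2: -38 dBFS is at or below the -28 dBFS threshold — no compression; output -38 dBFS.
Stage 3: 3 dB above -41 dBFS, reduced 1.5:1 to 2 dB above → -39 dBFS.

-39 dBFS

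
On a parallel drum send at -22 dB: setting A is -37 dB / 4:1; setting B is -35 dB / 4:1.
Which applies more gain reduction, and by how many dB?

A, by 1.5 dB

A: overshoot 15 dB → output overshoot 3.75 dB → GR 11.25 dB.
B: overshoot 13 dB → output overshoot 3.25 dB → GR 9.75 dB.
Difference: 1.5 dB in favour of A.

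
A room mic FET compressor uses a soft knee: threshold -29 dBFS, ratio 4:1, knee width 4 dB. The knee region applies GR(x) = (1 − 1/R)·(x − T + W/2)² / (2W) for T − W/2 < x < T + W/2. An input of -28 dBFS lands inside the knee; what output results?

-28.84375 dBFS

x − T + W/2 = -28 − (-29) + 2 = 3.
GR = (1 − 1/4) × 3² / 8 = 0.75 × 9 / 8 = 0.84375 dB.
Output = -28 − 0.84375 = -28.84375 dBFS.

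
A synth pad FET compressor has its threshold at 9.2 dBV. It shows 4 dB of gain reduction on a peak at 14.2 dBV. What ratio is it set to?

Input overshoot = 14.2 − 9.2 = 5 dB.
Output overshoot = 5 − 4 = 1 dB.
Ratio = input overshoot / output overshoot = 5 / 1 = 5.

5:1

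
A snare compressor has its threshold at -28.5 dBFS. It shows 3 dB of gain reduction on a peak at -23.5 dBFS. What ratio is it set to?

2.5:1

Input overshoot = -23.5 − (-28.5) = 5 dB.
Output overshoot = 5 − 3 = 2 dB.
Ratio = input overshoot / output overshoot = 5 / 2 = 2.5.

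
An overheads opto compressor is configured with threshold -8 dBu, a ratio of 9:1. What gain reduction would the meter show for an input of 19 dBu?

24 dB

19 dBu exceeds the threshold by 27 dB.
After 9:1 compression the overshoot becomes 27/9 = 3 dB.
So the signal is attenuated by 27 − 3 = 24 dB.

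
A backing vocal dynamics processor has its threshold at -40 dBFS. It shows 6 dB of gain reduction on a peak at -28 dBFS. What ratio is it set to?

Input overshoot = -28 − (-40) = 12 dB.
Output overshoot = 12 − 6 = 6 dB.
Ratio = input overshoot / output overshoot = 12 / 6 = 2.

2:1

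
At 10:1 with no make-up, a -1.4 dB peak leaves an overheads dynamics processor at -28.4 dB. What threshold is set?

Gain reduction = -1.4 − (-28.4) = 27 dB; output overshoot = GR / (R − 1) = 27 / 9 = 3 dB.
Threshold = output − output overshoot = -28.4 − 3 = -31.4 dB.

-31.4 dB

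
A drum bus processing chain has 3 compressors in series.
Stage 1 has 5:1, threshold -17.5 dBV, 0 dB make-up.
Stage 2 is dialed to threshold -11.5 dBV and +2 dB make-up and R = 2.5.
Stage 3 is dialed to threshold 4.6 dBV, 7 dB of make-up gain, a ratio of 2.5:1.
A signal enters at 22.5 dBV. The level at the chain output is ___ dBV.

-1.7 dBV

Stage 1: 40 dB above -17.5 dBV, reduced 5:1 to 8 dB above → -9.5 dBV.
Stage 2: -9.5 dBV is 2 dB over -11.5 dBV; at 2.5:1 that becomes 0.8 dB over, giving -10.7 dBV; +2 dB make-up → -8.7 dBV.
Stage 3: below threshold (-8.7 ≤ 4.6); passes unchanged; make-up brings it to -1.7 dBV.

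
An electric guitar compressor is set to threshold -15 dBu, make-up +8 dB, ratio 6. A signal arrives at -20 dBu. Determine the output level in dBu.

-12 dBu

-20 dBu is 5 dB below the -15 dBu threshold, so no gain reduction is applied.
Make-up gain adds 8 dB: -20 + 8 = -12 dBu.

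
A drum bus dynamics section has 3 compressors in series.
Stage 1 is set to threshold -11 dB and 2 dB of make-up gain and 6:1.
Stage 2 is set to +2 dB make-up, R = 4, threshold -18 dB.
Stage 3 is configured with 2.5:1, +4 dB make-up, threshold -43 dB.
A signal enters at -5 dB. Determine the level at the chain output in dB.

-27.2 dB

Stage 1: overshoot 6 dB → 6/6 = 1 dB → -10 dB; +2 dB make-up → -8 dB.
Stage 2: 10 dB above -18 dB, reduced 4:1 to 2.5 dB above → -15.5 dB; +2 dB make-up → -13.5 dB.
Stage 3: -13.5 dB is 29.5 dB over -43 dB; at 2.5:1 that becomes 11.8 dB over, giving -31.2 dB; +4 dB make-up → -27.2 dB.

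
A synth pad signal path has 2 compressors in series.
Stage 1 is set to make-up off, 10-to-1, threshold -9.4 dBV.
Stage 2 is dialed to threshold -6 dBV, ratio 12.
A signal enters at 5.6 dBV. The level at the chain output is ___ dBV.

Stage 1: 15 dB above -9.4 dBV, reduced 10:1 to 1.5 dB above → -7.9 dBV.
Stage 2: below threshold (-7.9 ≤ -6); passes unchanged; output -7.9 dBV.

-7.9 dBV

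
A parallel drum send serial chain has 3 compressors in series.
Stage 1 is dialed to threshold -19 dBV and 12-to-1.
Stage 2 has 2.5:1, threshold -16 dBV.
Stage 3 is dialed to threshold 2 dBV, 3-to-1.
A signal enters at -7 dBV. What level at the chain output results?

Stage 1: overshoot 12 dB → 12/12 = 1 dB → -18 dBV.
Stage 2: below threshold (-18 ≤ -16); passes unchanged; output -18 dBV.
Stage 3: -18 dBV is at or below the 2 dBV threshold — no compression; output -18 dBV.

-18 dBV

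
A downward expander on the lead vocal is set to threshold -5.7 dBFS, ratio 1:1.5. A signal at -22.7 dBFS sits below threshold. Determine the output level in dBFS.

-31.2 dBFS

Undershoot = (-5.7) − (-22.7) = 17 dB.
At 1:1.5, that expands to 25.5 dB under threshold.
Output = -5.7 − 25.5 = -31.2 dBFS.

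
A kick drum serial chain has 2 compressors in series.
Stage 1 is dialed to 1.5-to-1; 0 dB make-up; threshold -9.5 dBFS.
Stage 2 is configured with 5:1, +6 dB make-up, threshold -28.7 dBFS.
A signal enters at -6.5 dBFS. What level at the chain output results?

-18.46 dBFS

Stage 1: overshoot 3 dB → 3/1.5 = 2 dB → -7.5 dBFS.
Stage 2: 21.2 dB above -28.7 dBFS, reduced 5:1 to 4.24 dB above → -24.46 dBFS; +6 dB make-up → -18.46 dBFS.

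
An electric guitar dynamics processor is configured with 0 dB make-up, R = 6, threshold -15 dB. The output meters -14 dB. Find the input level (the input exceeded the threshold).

-9 dB

That's 1 dB above the -15 dB threshold.
Before 6:1 compression the overshoot was 1 × 6 = 6 dB, so input = -15 + 6 = -9 dB.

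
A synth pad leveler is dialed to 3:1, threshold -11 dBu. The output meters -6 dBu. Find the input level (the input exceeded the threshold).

That's 5 dB above the -11 dBu threshold.
Input overshoot = R × output overshoot = 15 dB → input = -11 + 15 = 4 dBu.

4 dBu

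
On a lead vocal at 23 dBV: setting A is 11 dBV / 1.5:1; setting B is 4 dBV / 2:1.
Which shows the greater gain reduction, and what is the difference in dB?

A: 12 dB over, compressed to 8 dB over, so 4 dB of GR.
B: 19 dB over, compressed to 9.5 dB over, so 9.5 dB of GR.
B applies 5.5 dB more gain reduction.

B, by 5.5 dB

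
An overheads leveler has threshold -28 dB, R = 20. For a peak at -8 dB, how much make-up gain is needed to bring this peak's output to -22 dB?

5 dB

The peak compresses to -28 + 20/20 = -27 dB.
To reach -22 dB requires -22 − (-27) = 5 dB of make-up.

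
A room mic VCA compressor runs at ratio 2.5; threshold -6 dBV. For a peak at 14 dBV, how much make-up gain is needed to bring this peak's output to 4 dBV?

Overshoot 20 dB → 20/2.5 = 8 dB after compression, so the compressed level is -6 + 8 = 2 dBV.
Make-up = target − compressed = 4 − 2 = 2 dB.

2 dB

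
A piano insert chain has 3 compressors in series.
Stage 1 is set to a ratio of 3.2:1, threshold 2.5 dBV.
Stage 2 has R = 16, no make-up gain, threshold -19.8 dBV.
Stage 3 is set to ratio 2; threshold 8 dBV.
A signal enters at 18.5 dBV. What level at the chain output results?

-18.09375 dBV

Stage 1: 18.5 dBV is 16 dB over 2.5 dBV; at 3.2:1 that becomes 5 dB over, giving 7.5 dBV.
Stage 2: 7.5 dBV is 27.3 dB over -19.8 dBV; at 16:1 that becomes 1.70625 dB over, giving -18.09375 dBV.
Stage 3: -18.09375 dBV ≤ 8 dBV, so stage 3 doesn't engage; output -18.09375 dBV.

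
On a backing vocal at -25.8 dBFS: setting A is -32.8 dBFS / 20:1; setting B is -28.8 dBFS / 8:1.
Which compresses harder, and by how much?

A: overshoot 7 dB → output overshoot 0.35 dB → GR 6.65 dB.
B: overshoot 3 dB → output overshoot 0.375 dB → GR 2.625 dB.
A applies 4.025 dB more gain reduction.

A, by 4.025 dB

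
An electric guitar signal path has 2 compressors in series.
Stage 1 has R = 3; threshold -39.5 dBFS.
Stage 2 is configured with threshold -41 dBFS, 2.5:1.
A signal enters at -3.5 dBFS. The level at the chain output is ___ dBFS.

-35.6 dBFS

Stage 1: overshoot 36 dB → 36/3 = 12 dB → -27.5 dBFS.
Stage 2: 13.5 dB above -41 dBFS, reduced 2.5:1 to 5.4 dB above → -35.6 dBFS.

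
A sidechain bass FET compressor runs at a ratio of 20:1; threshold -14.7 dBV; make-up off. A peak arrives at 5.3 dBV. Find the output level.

-13.7 dBV

Overshoot: 5.3 − (-14.7) = 20 dB.
At 20:1 the overshoot is divided by 20, leaving 1 dB above threshold.
That puts the output at -13.7 dBV.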